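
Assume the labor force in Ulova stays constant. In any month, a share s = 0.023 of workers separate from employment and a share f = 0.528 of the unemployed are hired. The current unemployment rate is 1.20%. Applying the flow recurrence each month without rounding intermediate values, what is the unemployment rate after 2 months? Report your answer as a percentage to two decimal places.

Unemployment rate after two months ≈ 3.57%.

With a fixed labor force, u_{t+1} = u_t + s·(1−u_t) − f·u_t = u_t·(1−s−f) + s.
Here 1−s−f = 0.449 and s = 0.023.
u_1 = 0.012000 × 0.449 + 0.023 = 0.028388.
u_2 = 0.028388 × 0.449 + 0.023 = 0.035746.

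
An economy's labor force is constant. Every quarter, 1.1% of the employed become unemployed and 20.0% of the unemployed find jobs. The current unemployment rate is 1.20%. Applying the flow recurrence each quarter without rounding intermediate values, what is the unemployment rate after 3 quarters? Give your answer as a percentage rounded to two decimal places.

With a fixed labor force, u_{t+1} = u_t + s·(1−u_t) − f·u_t = u_t·(1−s−f) + s.
Here 1−s−f = 0.789 and s = 0.011.
u_1 = 0.012000 × 0.789 + 0.011 = 0.020468.
u_2 = 0.020468 × 0.789 + 0.011 = 0.027149.
u_3 = 0.027149 × 0.789 + 0.011 = 0.032421.

Unemployment rate after three quarters ≈ 3.24%.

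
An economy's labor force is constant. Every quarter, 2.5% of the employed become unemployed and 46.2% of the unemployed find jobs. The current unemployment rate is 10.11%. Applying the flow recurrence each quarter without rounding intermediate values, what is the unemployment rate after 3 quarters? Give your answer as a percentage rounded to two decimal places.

With a fixed labor force, u_{t+1} = u_t + s·(1−u_t) − f·u_t = u_t·(1−s−f) + s.
Here 1−s−f = 0.513 and s = 0.025.
u_1 = 0.101100 × 0.513 + 0.025 = 0.076864.
u_2 = 0.076864 × 0.513 + 0.025 = 0.064431.
u_3 = 0.064431 × 0.513 + 0.025 = 0.058053.

Unemployment rate after three quarters ≈ 5.81%.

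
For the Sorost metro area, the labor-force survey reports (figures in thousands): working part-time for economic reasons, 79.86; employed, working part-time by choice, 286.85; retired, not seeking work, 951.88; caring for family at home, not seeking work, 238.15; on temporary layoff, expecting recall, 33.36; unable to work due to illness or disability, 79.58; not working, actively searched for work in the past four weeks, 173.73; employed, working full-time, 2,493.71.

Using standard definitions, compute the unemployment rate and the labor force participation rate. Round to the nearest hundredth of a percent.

Unemployment rate ≈ 6.75%; labor force participation rate ≈ 70.73%.

Employed = 79.86 + 286.85 + 2,493.71 = 2,860.42 thousand (anyone who worked, including part-time for economic reasons, counts as employed).
Unemployed = 33.36 + 173.73 = 207.09 thousand (jobless and actively searching, or on temporary layoff).
Labor force = 2,860.42 + 207.09 = 3,067.51 thousand.
Not in labor force = 951.88 + 238.15 + 79.58 = 1,269.61 thousand (those not working and not actively searching are outside the labor force).
Civilian working-age population = 3,067.51 + 1,269.61 = 4,337.12 thousand.
Unemployment rate = 207.09 / 3,067.51 = 6.75%.
Labor force participation rate = 3,067.51 / 4,337.12 = 70.73%.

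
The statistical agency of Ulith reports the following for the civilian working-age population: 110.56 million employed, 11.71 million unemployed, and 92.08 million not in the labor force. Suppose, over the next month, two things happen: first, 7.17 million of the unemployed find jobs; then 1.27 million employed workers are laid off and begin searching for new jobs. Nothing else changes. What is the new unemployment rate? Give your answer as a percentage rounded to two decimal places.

New unemployment rate ≈ 4.75%.

Initially, labor force = 110.56 + 11.71 = 122.27 million, so u = 11.71/122.27 = 9.58%.
After the first change, unemployed falls and employed rises by 7.17; labor force unchanged → E = 117.73, U = 4.54, labor force = 122.27 million.
After the second change, employed falls and unemployed rises by 1.27; labor force unchanged → E = 116.46, U = 5.81, labor force = 122.27 million.
New unemployment rate = 5.81 / 122.27 = 4.75%.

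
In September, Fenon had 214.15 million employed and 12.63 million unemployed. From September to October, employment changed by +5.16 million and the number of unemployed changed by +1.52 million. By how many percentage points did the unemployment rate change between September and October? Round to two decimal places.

September: labor force = 214.15 + 12.63 = 226.78; u = 12.63/226.78 = 5.57%.
October: labor force = 219.31 + 14.15 = 233.46; u = 14.15/233.46 = 6.06%.
Change = 6.06% − 5.57% = +0.49 pp.

The unemployment rate changed by +0.49 percentage points.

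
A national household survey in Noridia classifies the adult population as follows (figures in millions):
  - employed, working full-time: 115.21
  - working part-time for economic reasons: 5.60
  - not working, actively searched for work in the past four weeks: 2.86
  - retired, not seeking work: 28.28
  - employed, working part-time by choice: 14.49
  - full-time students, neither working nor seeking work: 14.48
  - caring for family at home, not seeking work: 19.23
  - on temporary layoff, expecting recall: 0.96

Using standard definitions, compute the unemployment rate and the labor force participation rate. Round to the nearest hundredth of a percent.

Unemployment rate ≈ 2.75%; labor force participation rate ≈ 69.18%.

Employed = 115.21 + 5.60 + 14.49 = 135.30 million (anyone who worked, including part-time for economic reasons, counts as employed).
Unemployed = 2.86 + 0.96 = 3.82 million (jobless and actively searching, or on temporary layoff).
Labor force = 135.30 + 3.82 = 139.12 million.
Not in labor force = 28.28 + 14.48 + 19.23 = 61.99 million (those not working and not actively searching are outside the labor force).
Civilian working-age population = 139.12 + 61.99 = 201.11 million.
Unemployment rate = 3.82 / 139.12 = 2.75%.
Labor force participation rate = 139.12 / 201.11 = 69.18%.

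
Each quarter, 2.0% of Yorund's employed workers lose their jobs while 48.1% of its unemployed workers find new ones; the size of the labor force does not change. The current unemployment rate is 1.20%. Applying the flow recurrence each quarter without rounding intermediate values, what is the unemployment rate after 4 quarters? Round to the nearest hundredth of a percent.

Unemployment rate after four quarters ≈ 3.82%.

With a fixed labor force, u_{t+1} = u_t + s·(1−u_t) − f·u_t = u_t·(1−s−f) + s.
Here 1−s−f = 0.499 and s = 0.020.
u_1 = 0.012000 × 0.499 + 0.020 = 0.025988.
u_2 = 0.025988 × 0.499 + 0.020 = 0.032968.
u_3 = 0.032968 × 0.499 + 0.020 = 0.036451.
u_4 = 0.036451 × 0.499 + 0.020 = 0.038189.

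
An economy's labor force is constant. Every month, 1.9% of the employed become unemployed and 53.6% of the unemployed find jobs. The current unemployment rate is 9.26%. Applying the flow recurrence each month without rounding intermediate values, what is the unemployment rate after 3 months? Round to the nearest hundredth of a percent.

Unemployment rate after three months ≈ 3.94%.

With a fixed labor force, u_{t+1} = u_t + s·(1−u_t) − f·u_t = u_t·(1−s−f) + s.
Here 1−s−f = 0.445 and s = 0.019.
u_1 = 0.092600 × 0.445 + 0.019 = 0.060207.
u_2 = 0.060207 × 0.445 + 0.019 = 0.045792.
u_3 = 0.045792 × 0.445 + 0.019 = 0.039377.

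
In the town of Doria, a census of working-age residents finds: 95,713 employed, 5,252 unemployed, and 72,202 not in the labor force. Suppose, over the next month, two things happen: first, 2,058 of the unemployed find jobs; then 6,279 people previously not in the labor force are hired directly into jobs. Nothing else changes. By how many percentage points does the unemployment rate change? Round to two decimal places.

The unemployment rate changes by −2.22 percentage points.

Initially, labor force = 95,713 + 5,252 = 100,965, so u = 5,252/100,965 = 5.20%.
After the first change, unemployed falls and employed rises by 2,058; labor force unchanged → E = 97,771, U = 3,194, labor force = 100,965.
After the second change, employed and labor force both rise by 6,279; unemployed unchanged → E = 104,050, U = 3,194, labor force = 107,244.
New unemployment rate = 3,194 / 107,244 = 2.98%.
Change = 2.98% − 5.20% = −2.22 percentage points.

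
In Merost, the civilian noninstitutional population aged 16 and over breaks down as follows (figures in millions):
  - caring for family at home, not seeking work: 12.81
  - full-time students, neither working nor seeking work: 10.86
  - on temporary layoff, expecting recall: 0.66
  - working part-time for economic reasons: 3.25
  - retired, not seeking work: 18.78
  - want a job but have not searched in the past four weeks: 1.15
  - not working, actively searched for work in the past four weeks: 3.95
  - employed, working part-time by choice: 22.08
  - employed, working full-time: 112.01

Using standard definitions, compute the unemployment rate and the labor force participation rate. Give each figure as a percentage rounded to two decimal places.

Employed = 3.25 + 22.08 + 112.01 = 137.34 million (anyone who worked, including part-time for economic reasons, counts as employed).
Unemployed = 0.66 + 3.95 = 4.61 million (jobless and actively searching, or on temporary layoff).
Labor force = 137.34 + 4.61 = 141.95 million.
Not in labor force = 12.81 + 10.86 + 18.78 + 1.15 = 43.60 million (those not working and not actively searching are outside the labor force — including those who want a job but have given up searching).
Civilian working-age population = 141.95 + 43.60 = 185.55 million.
Unemployment rate = 4.61 / 141.95 = 3.25%.
Labor force participation rate = 141.95 / 185.55 = 76.50%.

Unemployment rate ≈ 3.25%; labor force participation rate ≈ 76.50%.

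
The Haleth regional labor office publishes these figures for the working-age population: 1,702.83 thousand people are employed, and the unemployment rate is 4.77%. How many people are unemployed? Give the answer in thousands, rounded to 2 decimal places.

About 85.29 thousand are unemployed.

Let U be the number unemployed. The labor force is E + U, and U/(E+U) = 0.0477.
So U = 0.0477 × 1,702.83 / (1 − 0.0477) = 81.2250 / 0.9523 ≈ 85.29 thousand.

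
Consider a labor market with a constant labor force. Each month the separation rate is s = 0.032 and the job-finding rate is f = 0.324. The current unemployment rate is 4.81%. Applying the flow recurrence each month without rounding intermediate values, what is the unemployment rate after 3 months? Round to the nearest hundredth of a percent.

With a fixed labor force, u_{t+1} = u_t + s·(1−u_t) − f·u_t = u_t·(1−s−f) + s.
Here 1−s−f = 0.644 and s = 0.032.
u_1 = 0.048100 × 0.644 + 0.032 = 0.062976.
u_2 = 0.062976 × 0.644 + 0.032 = 0.072557.
u_3 = 0.072557 × 0.644 + 0.032 = 0.078727.

Unemployment rate after three months ≈ 7.87%.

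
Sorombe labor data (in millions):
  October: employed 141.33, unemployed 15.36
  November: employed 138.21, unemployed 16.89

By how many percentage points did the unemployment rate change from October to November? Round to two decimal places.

October: labor force = 141.33 + 15.36 = 156.69; u = 15.36/156.69 = 9.80%.
November: labor force = 138.21 + 16.89 = 155.10; u = 16.89/155.10 = 10.89%.
Change = 10.89% − 9.80% = +1.09 pp.

The unemployment rate changed by +1.09 percentage points.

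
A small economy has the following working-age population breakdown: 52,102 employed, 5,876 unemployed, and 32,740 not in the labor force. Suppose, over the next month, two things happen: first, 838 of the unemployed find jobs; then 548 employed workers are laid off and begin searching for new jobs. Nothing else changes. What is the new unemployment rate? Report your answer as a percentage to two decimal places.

Initially, labor force = 52,102 + 5,876 = 57,978, so u = 5,876/57,978 = 10.13%.
After the first change, unemployed falls and employed rises by 838; labor force unchanged → E = 52,940, U = 5,038, labor force = 57,978.
After the second change, employed falls and unemployed rises by 548; labor force unchanged → E = 52,392, U = 5,586, labor force = 57,978.
New unemployment rate = 5,586 / 57,978 = 9.63%.

New unemployment rate ≈ 9.63%.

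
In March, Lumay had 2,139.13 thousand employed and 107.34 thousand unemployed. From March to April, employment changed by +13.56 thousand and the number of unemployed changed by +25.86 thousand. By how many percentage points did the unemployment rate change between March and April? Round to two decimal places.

The unemployment rate changed by +1.05 percentage points.

March: labor force = 2,139.13 + 107.34 = 2,246.47; u = 107.34/2,246.47 = 4.78%.
April: labor force = 2,152.69 + 133.20 = 2,285.89; u = 133.20/2,285.89 = 5.83%.
Change = 5.83% − 4.78% = +1.05 pp.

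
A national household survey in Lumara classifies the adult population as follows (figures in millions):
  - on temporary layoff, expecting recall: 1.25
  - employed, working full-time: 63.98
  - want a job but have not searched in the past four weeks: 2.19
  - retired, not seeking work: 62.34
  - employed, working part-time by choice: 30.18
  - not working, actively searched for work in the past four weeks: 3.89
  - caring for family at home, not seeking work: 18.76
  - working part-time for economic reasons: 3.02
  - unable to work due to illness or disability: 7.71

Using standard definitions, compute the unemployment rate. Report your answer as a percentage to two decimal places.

Employed = 63.98 + 30.18 + 3.02 = 97.18 million (anyone who worked, including part-time for economic reasons, counts as employed).
Unemployed = 1.25 + 3.89 = 5.14 million (jobless and actively searching, or on temporary layoff).
Labor force = 97.18 + 5.14 = 102.32 million.
Unemployment rate = 5.14 / 102.32 = 5.02%.

Unemployment rate ≈ 5.02%.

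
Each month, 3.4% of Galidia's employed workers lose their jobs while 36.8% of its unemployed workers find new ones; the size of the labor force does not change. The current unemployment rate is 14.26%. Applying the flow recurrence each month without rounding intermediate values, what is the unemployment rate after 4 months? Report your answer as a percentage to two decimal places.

Unemployment rate after four months ≈ 9.20%.

With a fixed labor force, u_{t+1} = u_t + s·(1−u_t) − f·u_t = u_t·(1−s−f) + s.
Here 1−s−f = 0.598 and s = 0.034.
u_1 = 0.142600 × 0.598 + 0.034 = 0.119275.
u_2 = 0.119275 × 0.598 + 0.034 = 0.105326.
u_3 = 0.105326 × 0.598 + 0.034 = 0.096985.
u_4 = 0.096985 × 0.598 + 0.034 = 0.091997.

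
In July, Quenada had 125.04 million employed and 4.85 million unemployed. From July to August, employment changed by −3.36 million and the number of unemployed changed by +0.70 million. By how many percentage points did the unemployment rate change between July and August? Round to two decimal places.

The unemployment rate changed by +0.63 percentage points.

July: labor force = 125.04 + 4.85 = 129.89; u = 4.85/129.89 = 3.73%.
August: labor force = 121.68 + 5.55 = 127.23; u = 5.55/127.23 = 4.36%.
Change = 4.36% − 3.73% = +0.63 pp.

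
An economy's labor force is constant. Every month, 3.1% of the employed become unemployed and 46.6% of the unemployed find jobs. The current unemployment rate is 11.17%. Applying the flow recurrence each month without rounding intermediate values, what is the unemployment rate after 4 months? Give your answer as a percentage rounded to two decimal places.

Unemployment rate after four months ≈ 6.55%.

With a fixed labor force, u_{t+1} = u_t + s·(1−u_t) − f·u_t = u_t·(1−s−f) + s.
Here 1−s−f = 0.503 and s = 0.031.
u_1 = 0.111700 × 0.503 + 0.031 = 0.087185.
u_2 = 0.087185 × 0.503 + 0.031 = 0.074854.
u_3 = 0.074854 × 0.503 + 0.031 = 0.068652.
u_4 = 0.068652 × 0.503 + 0.031 = 0.065532.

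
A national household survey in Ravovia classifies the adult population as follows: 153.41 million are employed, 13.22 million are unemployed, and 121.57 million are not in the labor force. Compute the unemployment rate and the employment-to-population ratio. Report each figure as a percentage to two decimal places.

Unemployment rate ≈ 7.93%; employment-population ratio ≈ 53.23%.

Labor force = employed + unemployed = 153.41 + 13.22 = 166.63 million.
Working-age population = 166.63 + 121.57 = 288.20 million.
Unemployment rate = 13.22 / 166.63 = 7.93%.
Employment-population ratio = 153.41 / 288.20 = 53.23%.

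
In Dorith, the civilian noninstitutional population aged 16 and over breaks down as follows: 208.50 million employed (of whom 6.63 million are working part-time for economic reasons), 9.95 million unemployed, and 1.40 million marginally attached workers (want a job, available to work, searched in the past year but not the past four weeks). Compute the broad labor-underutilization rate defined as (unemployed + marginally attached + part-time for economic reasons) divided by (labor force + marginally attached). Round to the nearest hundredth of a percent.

Broad underutilization rate ≈ 8.18%.

Labor force = 208.50 + 9.95 = 218.45 million.
Numerator = 9.95 + 1.40 + 6.63 = 17.98 million.
Denominator = 218.45 + 1.40 = 219.85 million.
Broad rate = 17.98 / 219.85 = 8.18%.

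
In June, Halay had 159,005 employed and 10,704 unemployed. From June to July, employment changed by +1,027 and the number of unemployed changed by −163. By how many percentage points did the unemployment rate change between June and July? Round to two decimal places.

The unemployment rate changed by −0.13 percentage points.

June: labor force = 159,005 + 10,704 = 169,709; u = 10,704/169,709 = 6.31%.
July: labor force = 160,032 + 10,541 = 170,573; u = 10,541/170,573 = 6.18%.
Change = 6.18% − 6.31% = −0.13 pp.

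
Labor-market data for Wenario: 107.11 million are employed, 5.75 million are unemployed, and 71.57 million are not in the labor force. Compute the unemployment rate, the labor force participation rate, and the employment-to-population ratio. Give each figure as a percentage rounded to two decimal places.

Unemployment rate ≈ 5.09%; labor force participation rate ≈ 61.19%; employment-population ratio ≈ 58.08%.

Labor force = employed + unemployed = 107.11 + 5.75 = 112.86 million.
Working-age population = 112.86 + 71.57 = 184.43 million.
Unemployment rate = 5.75 / 112.86 = 5.09%.
Labor force participation rate = 112.86 / 184.43 = 61.19%.
Employment-population ratio = 107.11 / 184.43 = 58.08%.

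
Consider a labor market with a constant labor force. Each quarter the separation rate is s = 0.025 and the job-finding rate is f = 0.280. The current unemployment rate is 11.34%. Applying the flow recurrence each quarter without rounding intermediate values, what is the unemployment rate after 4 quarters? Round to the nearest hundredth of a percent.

With a fixed labor force, u_{t+1} = u_t + s·(1−u_t) − f·u_t = u_t·(1−s−f) + s.
Here 1−s−f = 0.695 and s = 0.025.
u_1 = 0.113400 × 0.695 + 0.025 = 0.103813.
u_2 = 0.103813 × 0.695 + 0.025 = 0.097150.
u_3 = 0.097150 × 0.695 + 0.025 = 0.092519.
u_4 = 0.092519 × 0.695 + 0.025 = 0.089301.

Unemployment rate after four quarters ≈ 8.93%.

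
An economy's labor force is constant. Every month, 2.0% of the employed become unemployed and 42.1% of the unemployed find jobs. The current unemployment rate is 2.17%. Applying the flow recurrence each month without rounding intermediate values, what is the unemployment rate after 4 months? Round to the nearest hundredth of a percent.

With a fixed labor force, u_{t+1} = u_t + s·(1−u_t) − f·u_t = u_t·(1−s−f) + s.
Here 1−s−f = 0.559 and s = 0.020.
u_1 = 0.021700 × 0.559 + 0.020 = 0.032130.
u_2 = 0.032130 × 0.559 + 0.020 = 0.037961.
u_3 = 0.037961 × 0.559 + 0.020 = 0.041220.
u_4 = 0.041220 × 0.559 + 0.020 = 0.043042.

Unemployment rate after four months ≈ 4.30%.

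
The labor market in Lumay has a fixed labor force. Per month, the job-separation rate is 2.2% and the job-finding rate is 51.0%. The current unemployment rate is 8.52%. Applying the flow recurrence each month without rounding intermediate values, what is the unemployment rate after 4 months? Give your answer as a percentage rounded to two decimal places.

With a fixed labor force, u_{t+1} = u_t + s·(1−u_t) − f·u_t = u_t·(1−s−f) + s.
Here 1−s−f = 0.468 and s = 0.022.
u_1 = 0.085200 × 0.468 + 0.022 = 0.061874.
u_2 = 0.061874 × 0.468 + 0.022 = 0.050957.
u_3 = 0.050957 × 0.468 + 0.022 = 0.045848.
u_4 = 0.045848 × 0.468 + 0.022 = 0.043457.

Unemployment rate after four months ≈ 4.35%.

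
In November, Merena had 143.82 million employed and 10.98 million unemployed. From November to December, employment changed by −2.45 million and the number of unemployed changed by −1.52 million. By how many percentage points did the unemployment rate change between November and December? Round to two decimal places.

November: labor force = 143.82 + 10.98 = 154.80; u = 10.98/154.80 = 7.09%.
December: labor force = 141.37 + 9.46 = 150.83; u = 9.46/150.83 = 6.27%.
Change = 6.27% − 7.09% = −0.82 pp.

The unemployment rate changed by −0.82 percentage points.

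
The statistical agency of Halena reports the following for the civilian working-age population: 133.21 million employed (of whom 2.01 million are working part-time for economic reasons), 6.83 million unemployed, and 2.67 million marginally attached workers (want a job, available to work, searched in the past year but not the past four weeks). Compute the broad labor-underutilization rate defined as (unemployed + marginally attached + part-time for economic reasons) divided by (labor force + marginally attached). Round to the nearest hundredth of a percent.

Labor force = 133.21 + 6.83 = 140.04 million.
Numerator = 6.83 + 2.67 + 2.01 = 11.51 million.
Denominator = 140.04 + 2.67 = 142.71 million.
Broad rate = 11.51 / 142.71 = 8.07%.

Broad underutilization rate ≈ 8.07%.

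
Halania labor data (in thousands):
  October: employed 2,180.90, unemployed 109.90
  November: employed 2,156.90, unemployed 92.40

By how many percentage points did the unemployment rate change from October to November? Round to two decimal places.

October: labor force = 2,180.90 + 109.90 = 2,290.80; u = 109.90/2,290.80 = 4.80%.
November: labor force = 2,156.90 + 92.40 = 2,249.30; u = 92.40/2,249.30 = 4.11%.
Change = 4.11% − 4.80% = −0.69 pp.

The unemployment rate changed by −0.69 percentage points.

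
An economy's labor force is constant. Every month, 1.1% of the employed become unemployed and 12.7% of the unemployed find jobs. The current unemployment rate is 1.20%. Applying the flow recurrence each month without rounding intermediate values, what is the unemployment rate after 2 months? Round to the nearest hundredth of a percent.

With a fixed labor force, u_{t+1} = u_t + s·(1−u_t) − f·u_t = u_t·(1−s−f) + s.
Here 1−s−f = 0.862 and s = 0.011.
u_1 = 0.012000 × 0.862 + 0.011 = 0.021344.
u_2 = 0.021344 × 0.862 + 0.011 = 0.029399.

Unemployment rate after two months ≈ 2.94%.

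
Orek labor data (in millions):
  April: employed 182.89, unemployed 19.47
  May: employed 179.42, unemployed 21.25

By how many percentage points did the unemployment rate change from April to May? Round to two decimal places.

April: labor force = 182.89 + 19.47 = 202.36; u = 19.47/202.36 = 9.62%.
May: labor force = 179.42 + 21.25 = 200.67; u = 21.25/200.67 = 10.59%.
Change = 10.59% − 9.62% = +0.97 pp.

The unemployment rate changed by +0.97 percentage points.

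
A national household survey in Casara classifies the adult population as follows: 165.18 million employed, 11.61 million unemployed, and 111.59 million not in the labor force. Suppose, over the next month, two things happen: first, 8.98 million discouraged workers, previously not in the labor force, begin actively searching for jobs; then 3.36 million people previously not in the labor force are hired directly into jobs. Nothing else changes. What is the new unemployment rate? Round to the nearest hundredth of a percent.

New unemployment rate ≈ 10.89%.

Initially, labor force = 165.18 + 11.61 = 176.79 million, so u = 11.61/176.79 = 6.57%.
After the first change, unemployed and labor force both rise by 8.98 → E = 165.18, U = 20.59, labor force = 185.77 million.
After the second change, employed and labor force both rise by 3.36; unemployed unchanged → E = 168.54, U = 20.59, labor force = 189.13 million.
New unemployment rate = 20.59 / 189.13 = 10.89%.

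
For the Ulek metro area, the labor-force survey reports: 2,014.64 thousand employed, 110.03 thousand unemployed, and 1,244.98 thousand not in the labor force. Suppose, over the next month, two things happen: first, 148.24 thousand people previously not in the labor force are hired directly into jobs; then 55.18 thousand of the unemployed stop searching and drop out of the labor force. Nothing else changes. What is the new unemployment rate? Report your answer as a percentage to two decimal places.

New unemployment rate ≈ 2.47%.

Initially, labor force = 2,014.64 + 110.03 = 2,124.67 thousand, so u = 110.03/2,124.67 = 5.18%.
After the first change, employed and labor force both rise by 148.24; unemployed unchanged → E = 2,162.88, U = 110.03, labor force = 2,272.91 thousand.
After the second change, unemployed and labor force both fall by 55.18 → E = 2,162.88, U = 54.85, labor force = 2,217.73 thousand.
New unemployment rate = 54.85 / 2,217.73 = 2.47%.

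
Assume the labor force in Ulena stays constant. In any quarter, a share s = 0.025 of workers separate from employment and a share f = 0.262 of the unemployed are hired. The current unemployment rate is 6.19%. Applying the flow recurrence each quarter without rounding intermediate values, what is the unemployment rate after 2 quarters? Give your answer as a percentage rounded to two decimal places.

With a fixed labor force, u_{t+1} = u_t + s·(1−u_t) − f·u_t = u_t·(1−s−f) + s.
Here 1−s−f = 0.713 and s = 0.025.
u_1 = 0.061900 × 0.713 + 0.025 = 0.069135.
u_2 = 0.069135 × 0.713 + 0.025 = 0.074293.

Unemployment rate after two quarters ≈ 7.43%.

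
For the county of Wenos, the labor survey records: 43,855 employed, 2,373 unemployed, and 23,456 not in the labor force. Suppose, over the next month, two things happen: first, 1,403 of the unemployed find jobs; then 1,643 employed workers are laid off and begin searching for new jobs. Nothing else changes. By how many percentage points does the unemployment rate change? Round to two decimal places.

The unemployment rate changes by +0.52 percentage points.

Initially, labor force = 43,855 + 2,373 = 46,228, so u = 2,373/46,228 = 5.13%.
After the first change, unemployed falls and employed rises by 1,403; labor force unchanged → E = 45,258, U = 970, labor force = 46,228.
After the second change, employed falls and unemployed rises by 1,643; labor force unchanged → E = 43,615, U = 2,613, labor force = 46,228.
New unemployment rate = 2,613 / 46,228 = 5.65%.
Change = 5.65% − 5.13% = +0.52 percentage points.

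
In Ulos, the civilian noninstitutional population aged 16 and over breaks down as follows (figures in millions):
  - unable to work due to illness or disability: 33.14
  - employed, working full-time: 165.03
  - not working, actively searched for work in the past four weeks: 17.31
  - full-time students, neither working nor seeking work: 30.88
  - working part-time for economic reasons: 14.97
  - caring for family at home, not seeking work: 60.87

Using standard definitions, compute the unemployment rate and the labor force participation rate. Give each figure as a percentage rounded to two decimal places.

Unemployment rate ≈ 8.77%; labor force participation rate ≈ 61.24%.

Employed = 165.03 + 14.97 = 180.00 million (anyone who worked, including part-time for economic reasons, counts as employed).
Unemployed = 17.31 million.
Labor force = 180.00 + 17.31 = 197.31 million.
Not in labor force = 33.14 + 30.88 + 60.87 = 124.89 million (those not working and not actively searching are outside the labor force).
Civilian working-age population = 197.31 + 124.89 = 322.20 million.
Unemployment rate = 17.31 / 197.31 = 8.77%.
Labor force participation rate = 197.31 / 322.20 = 61.24%.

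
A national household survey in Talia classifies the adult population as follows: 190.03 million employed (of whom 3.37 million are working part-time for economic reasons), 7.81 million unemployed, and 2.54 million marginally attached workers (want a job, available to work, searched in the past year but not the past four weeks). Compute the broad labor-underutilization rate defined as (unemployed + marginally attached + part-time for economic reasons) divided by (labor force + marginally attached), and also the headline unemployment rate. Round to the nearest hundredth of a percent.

Broad underutilization rate ≈ 6.85%; headline unemployment rate ≈ 3.95%.

Labor force = 190.03 + 7.81 = 197.84 million.
Numerator = 7.81 + 2.54 + 3.37 = 13.72 million.
Denominator = 197.84 + 2.54 = 200.38 million.
Broad rate = 13.72 / 200.38 = 6.85%.
Headline unemployment rate = 7.81 / 197.84 = 3.95%.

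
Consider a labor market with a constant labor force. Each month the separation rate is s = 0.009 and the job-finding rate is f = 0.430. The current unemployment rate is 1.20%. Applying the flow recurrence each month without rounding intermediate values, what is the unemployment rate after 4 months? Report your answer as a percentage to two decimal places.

With a fixed labor force, u_{t+1} = u_t + s·(1−u_t) − f·u_t = u_t·(1−s−f) + s.
Here 1−s−f = 0.561 and s = 0.009.
u_1 = 0.012000 × 0.561 + 0.009 = 0.015732.
u_2 = 0.015732 × 0.561 + 0.009 = 0.017826.
u_3 = 0.017826 × 0.561 + 0.009 = 0.019000.
u_4 = 0.019000 × 0.561 + 0.009 = 0.019659.

Unemployment rate after four months ≈ 1.97%.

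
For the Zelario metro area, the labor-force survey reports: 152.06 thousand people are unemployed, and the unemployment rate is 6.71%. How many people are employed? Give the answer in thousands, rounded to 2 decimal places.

Labor force = U / u = 152.06 / 0.0671 ≈ 2,266.17 thousand.
Employed = labor force − unemployed = 2,266.17 − 152.06 = 2,114.11 thousand.

About 2,114.11 thousand are employed.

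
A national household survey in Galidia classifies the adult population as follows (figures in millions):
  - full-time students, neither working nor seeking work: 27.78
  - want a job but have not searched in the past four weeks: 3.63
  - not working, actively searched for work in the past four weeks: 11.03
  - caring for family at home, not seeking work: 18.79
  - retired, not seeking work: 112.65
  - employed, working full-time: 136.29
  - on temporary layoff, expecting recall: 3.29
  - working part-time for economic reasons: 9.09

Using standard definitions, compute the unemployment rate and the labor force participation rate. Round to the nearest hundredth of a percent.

Unemployment rate ≈ 8.97%; labor force participation rate ≈ 49.51%.

Employed = 136.29 + 9.09 = 145.38 million (anyone who worked, including part-time for economic reasons, counts as employed).
Unemployed = 11.03 + 3.29 = 14.32 million (jobless and actively searching, or on temporary layoff).
Labor force = 145.38 + 14.32 = 159.70 million.
Not in labor force = 27.78 + 3.63 + 18.79 + 112.65 = 162.85 million (those not working and not actively searching are outside the labor force — including those who want a job but have given up searching).
Civilian working-age population = 159.70 + 162.85 = 322.55 million.
Unemployment rate = 14.32 / 159.70 = 8.97%.
Labor force participation rate = 159.70 / 322.55 = 49.51%.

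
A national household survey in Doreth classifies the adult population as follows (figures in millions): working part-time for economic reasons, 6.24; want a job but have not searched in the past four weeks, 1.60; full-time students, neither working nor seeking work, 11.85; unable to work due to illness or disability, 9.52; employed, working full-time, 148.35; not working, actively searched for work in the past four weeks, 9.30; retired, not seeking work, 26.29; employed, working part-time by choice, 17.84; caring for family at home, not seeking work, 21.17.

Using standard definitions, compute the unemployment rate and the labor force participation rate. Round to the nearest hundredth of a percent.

Unemployment rate ≈ 5.12%; labor force participation rate ≈ 72.07%.

Employed = 6.24 + 148.35 + 17.84 = 172.43 million (anyone who worked, including part-time for economic reasons, counts as employed).
Unemployed = 9.30 million.
Labor force = 172.43 + 9.30 = 181.73 million.
Not in labor force = 1.60 + 11.85 + 9.52 + 26.29 + 21.17 = 70.43 million (those not working and not actively searching are outside the labor force — including those who want a job but have given up searching).
Civilian working-age population = 181.73 + 70.43 = 252.16 million.
Unemployment rate = 9.30 / 181.73 = 5.12%.
Labor force participation rate = 181.73 / 252.16 = 72.07%.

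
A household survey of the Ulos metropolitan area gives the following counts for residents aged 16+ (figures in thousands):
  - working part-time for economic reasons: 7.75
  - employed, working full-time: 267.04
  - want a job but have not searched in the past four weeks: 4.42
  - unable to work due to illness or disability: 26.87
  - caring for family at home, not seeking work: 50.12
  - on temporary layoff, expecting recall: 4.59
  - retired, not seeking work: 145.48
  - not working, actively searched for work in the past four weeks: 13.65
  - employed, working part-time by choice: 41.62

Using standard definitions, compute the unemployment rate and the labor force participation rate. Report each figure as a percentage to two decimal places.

Employed = 7.75 + 267.04 + 41.62 = 316.41 thousand (anyone who worked, including part-time for economic reasons, counts as employed).
Unemployed = 4.59 + 13.65 = 18.24 thousand (jobless and actively searching, or on temporary layoff).
Labor force = 316.41 + 18.24 = 334.65 thousand.
Not in labor force = 4.42 + 26.87 + 50.12 + 145.48 = 226.89 thousand (those not working and not actively searching are outside the labor force — including those who want a job but have given up searching).
Civilian working-age population = 334.65 + 226.89 = 561.54 thousand.
Unemployment rate = 18.24 / 334.65 = 5.45%.
Labor force participation rate = 334.65 / 561.54 = 59.60%.

Unemployment rate ≈ 5.45%; labor force participation rate ≈ 59.60%.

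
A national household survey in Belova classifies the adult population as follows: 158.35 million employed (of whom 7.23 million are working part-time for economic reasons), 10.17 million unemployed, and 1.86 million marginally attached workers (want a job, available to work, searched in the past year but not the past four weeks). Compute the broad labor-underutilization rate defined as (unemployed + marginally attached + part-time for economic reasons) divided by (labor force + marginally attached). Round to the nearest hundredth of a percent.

Labor force = 158.35 + 10.17 = 168.52 million.
Numerator = 10.17 + 1.86 + 7.23 = 19.26 million.
Denominator = 168.52 + 1.86 = 170.38 million.
Broad rate = 19.26 / 170.38 = 11.30%.

Broad underutilization rate ≈ 11.30%.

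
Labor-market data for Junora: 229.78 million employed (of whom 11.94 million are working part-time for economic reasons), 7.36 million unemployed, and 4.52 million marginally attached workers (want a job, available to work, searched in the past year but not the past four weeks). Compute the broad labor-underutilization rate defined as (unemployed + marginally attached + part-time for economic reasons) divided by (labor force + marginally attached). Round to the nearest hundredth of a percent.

Labor force = 229.78 + 7.36 = 237.14 million.
Numerator = 7.36 + 4.52 + 11.94 = 23.82 million.
Denominator = 237.14 + 4.52 = 241.66 million.
Broad rate = 23.82 / 241.66 = 9.86%.

Broad underutilization rate ≈ 9.86%.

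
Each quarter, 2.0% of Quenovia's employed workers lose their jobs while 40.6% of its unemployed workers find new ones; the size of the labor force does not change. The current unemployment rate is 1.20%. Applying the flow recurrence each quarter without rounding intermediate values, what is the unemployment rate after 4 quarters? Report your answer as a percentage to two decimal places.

Unemployment rate after four quarters ≈ 4.32%.

With a fixed labor force, u_{t+1} = u_t + s·(1−u_t) − f·u_t = u_t·(1−s−f) + s.
Here 1−s−f = 0.574 and s = 0.020.
u_1 = 0.012000 × 0.574 + 0.020 = 0.026888.
u_2 = 0.026888 × 0.574 + 0.020 = 0.035434.
u_3 = 0.035434 × 0.574 + 0.020 = 0.040339.
u_4 = 0.040339 × 0.574 + 0.020 = 0.043155.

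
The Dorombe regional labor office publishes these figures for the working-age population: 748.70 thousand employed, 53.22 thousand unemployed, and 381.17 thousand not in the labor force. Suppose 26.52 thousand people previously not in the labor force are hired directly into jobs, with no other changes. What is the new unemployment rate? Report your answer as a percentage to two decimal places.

New unemployment rate ≈ 6.42%.

Initially, labor force = 748.70 + 53.22 = 801.92 thousand, so u = 53.22/801.92 = 6.64%.
After the change, employed and labor force both rise by 26.52; unemployed unchanged → E = 775.22, U = 53.22, labor force = 828.44 thousand.
New unemployment rate = 53.22 / 828.44 = 6.42%.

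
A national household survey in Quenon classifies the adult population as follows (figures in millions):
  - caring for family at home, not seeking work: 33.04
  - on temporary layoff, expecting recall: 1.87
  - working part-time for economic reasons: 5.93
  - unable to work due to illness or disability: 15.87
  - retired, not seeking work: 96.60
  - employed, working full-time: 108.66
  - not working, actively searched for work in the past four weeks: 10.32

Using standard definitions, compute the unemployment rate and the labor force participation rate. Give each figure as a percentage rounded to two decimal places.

Unemployment rate ≈ 9.62%; labor force participation rate ≈ 46.56%.

Employed = 5.93 + 108.66 = 114.59 million (anyone who worked, including part-time for economic reasons, counts as employed).
Unemployed = 1.87 + 10.32 = 12.19 million (jobless and actively searching, or on temporary layoff).
Labor force = 114.59 + 12.19 = 126.78 million.
Not in labor force = 33.04 + 15.87 + 96.60 = 145.51 million (those not working and not actively searching are outside the labor force).
Civilian working-age population = 126.78 + 145.51 = 272.29 million.
Unemployment rate = 12.19 / 126.78 = 9.62%.
Labor force participation rate = 126.78 / 272.29 = 46.56%.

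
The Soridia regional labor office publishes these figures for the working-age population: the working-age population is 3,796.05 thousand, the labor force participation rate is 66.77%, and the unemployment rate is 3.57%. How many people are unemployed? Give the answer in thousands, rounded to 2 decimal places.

About 90.49 thousand are unemployed.

Labor force = 0.6677 × 3,796.05 = 2,534.62 thousand.
Unemployed = 0.0357 × 2,534.62 ≈ 90.49 thousand.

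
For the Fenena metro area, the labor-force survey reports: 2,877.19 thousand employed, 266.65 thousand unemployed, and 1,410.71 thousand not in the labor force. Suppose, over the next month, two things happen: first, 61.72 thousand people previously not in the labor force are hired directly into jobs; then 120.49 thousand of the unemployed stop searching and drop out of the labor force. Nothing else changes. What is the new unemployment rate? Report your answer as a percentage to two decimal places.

New unemployment rate ≈ 4.74%.

Initially, labor force = 2,877.19 + 266.65 = 3,143.84 thousand, so u = 266.65/3,143.84 = 8.48%.
After the first change, employed and labor force both rise by 61.72; unemployed unchanged → E = 2,938.91, U = 266.65, labor force = 3,205.56 thousand.
After the second change, unemployed and labor force both fall by 120.49 → E = 2,938.91, U = 146.16, labor force = 3,085.07 thousand.
New unemployment rate = 146.16 / 3,085.07 = 4.74%.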